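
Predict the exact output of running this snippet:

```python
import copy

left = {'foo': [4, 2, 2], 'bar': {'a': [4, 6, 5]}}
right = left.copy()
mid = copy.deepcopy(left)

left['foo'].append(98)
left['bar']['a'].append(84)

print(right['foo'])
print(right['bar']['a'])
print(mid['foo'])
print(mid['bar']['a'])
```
[4, 2, 2, 98]
[4, 6, 5, 84]
[4, 2, 2]
[4, 6, 5]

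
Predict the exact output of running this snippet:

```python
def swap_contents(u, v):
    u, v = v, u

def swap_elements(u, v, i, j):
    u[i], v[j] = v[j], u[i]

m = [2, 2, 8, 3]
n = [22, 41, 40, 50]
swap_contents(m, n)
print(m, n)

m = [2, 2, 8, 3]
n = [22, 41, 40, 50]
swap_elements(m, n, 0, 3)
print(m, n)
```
[2, 2, 8, 3] [22, 41, 40, 50]
[50, 2, 8, 3] [22, 41, 40, 2]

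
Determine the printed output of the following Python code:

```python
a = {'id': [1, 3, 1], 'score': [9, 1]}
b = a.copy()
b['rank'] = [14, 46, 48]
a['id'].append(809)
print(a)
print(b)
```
{'id': [1, 3, 1, 809], 'score': [9, 1]}
{'id': [1, 3, 1, 809], 'score': [9, 1], 'rank': [14, 46, 48]}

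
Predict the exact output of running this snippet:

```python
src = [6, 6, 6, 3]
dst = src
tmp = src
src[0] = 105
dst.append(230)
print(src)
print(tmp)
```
[105, 6, 6, 3, 230]
[105, 6, 6, 3, 230]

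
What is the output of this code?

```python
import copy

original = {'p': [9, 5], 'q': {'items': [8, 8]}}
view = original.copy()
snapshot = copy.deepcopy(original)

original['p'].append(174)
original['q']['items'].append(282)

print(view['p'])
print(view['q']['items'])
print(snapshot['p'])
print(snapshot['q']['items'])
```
[9, 5, 174]
[8, 8, 282]
[9, 5]
[8, 8]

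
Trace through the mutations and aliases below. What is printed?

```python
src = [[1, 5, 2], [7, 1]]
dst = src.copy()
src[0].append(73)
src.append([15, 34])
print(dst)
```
[[1, 5, 2, 73], [7, 1]]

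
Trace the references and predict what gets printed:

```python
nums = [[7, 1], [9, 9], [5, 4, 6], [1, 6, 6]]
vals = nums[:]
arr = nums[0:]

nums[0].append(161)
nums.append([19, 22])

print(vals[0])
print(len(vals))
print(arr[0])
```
[7, 1, 161]
4
[7, 1, 161]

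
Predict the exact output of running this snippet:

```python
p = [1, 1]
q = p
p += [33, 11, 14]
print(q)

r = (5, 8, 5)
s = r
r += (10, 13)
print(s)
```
[1, 1, 33, 11, 14]
(5, 8, 5)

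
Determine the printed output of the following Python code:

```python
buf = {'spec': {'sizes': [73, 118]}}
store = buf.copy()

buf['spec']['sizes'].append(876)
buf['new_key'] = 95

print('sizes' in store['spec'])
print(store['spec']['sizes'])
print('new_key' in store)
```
True
[73, 118, 876]
False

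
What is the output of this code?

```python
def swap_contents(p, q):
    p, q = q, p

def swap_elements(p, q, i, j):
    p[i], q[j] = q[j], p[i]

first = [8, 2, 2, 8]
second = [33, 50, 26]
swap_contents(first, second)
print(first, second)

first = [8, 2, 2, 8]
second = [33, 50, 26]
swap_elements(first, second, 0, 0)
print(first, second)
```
[8, 2, 2, 8] [33, 50, 26]
[33, 2, 2, 8] [8, 50, 26]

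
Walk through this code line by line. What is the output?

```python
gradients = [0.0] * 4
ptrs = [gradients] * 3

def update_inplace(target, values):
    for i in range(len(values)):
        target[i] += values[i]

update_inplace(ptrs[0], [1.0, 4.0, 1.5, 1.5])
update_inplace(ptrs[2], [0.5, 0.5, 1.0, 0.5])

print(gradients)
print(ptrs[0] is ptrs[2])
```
[1.5, 4.5, 2.5, 2.0]
True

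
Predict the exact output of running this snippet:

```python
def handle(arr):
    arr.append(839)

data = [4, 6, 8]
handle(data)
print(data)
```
[4, 6, 8, 839]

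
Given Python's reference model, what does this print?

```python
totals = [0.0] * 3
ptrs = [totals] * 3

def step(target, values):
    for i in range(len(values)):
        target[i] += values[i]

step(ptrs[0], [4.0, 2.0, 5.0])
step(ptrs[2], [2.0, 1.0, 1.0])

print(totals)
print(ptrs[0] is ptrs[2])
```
[6.0, 3.0, 6.0]
True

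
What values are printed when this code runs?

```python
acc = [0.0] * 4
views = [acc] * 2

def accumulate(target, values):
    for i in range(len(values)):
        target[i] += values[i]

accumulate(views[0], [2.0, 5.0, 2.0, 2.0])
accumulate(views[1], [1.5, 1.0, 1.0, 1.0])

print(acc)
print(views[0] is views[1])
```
[3.5, 6.0, 3.0, 3.0]
True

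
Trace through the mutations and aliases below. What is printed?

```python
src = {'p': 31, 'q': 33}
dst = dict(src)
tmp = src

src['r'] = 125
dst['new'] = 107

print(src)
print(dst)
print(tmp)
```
{'p': 31, 'q': 33, 'r': 125}
{'p': 31, 'q': 33, 'new': 107}
{'p': 31, 'q': 33, 'r': 125}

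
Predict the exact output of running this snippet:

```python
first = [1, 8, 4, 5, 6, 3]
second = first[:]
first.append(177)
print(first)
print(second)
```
[1, 8, 4, 5, 6, 3, 177]
[1, 8, 4, 5, 6, 3]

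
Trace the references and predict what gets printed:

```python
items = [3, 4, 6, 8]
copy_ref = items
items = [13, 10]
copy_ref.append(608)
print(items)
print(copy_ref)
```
[13, 10]
[3, 4, 6, 8, 608]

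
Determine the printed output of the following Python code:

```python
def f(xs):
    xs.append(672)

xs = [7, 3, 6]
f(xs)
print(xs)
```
[7, 3, 6, 672]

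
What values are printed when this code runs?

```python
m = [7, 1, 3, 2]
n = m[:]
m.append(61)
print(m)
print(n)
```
[7, 1, 3, 2, 61]
[7, 1, 3, 2]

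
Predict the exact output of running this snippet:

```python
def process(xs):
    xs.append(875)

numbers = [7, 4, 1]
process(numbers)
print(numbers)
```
[7, 4, 1, 875]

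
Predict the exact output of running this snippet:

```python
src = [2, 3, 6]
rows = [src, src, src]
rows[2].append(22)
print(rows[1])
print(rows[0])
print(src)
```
[2, 3, 6, 22]
[2, 3, 6, 22]
[2, 3, 6, 22]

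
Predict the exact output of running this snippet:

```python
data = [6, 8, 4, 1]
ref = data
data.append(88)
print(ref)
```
[6, 8, 4, 1, 88]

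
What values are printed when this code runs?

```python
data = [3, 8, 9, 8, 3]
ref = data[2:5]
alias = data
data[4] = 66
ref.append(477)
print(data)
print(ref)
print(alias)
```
[3, 8, 9, 8, 66]
[9, 8, 3, 477]
[3, 8, 9, 8, 66]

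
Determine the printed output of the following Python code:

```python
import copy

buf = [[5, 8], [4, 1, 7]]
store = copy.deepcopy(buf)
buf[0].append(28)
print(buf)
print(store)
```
[[5, 8, 28], [4, 1, 7]]
[[5, 8], [4, 1, 7]]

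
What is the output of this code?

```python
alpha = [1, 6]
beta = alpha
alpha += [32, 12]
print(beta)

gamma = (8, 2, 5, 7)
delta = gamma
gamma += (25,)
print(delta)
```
[1, 6, 32, 12]
(8, 2, 5, 7)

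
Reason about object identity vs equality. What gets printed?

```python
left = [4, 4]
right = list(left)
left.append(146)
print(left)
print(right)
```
[4, 4, 146]
[4, 4]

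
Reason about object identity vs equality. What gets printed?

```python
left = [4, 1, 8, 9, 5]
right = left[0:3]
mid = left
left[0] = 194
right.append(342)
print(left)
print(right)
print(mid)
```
[194, 1, 8, 9, 5]
[4, 1, 8, 342]
[194, 1, 8, 9, 5]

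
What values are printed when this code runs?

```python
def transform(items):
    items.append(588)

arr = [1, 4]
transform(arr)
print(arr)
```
[1, 4, 588]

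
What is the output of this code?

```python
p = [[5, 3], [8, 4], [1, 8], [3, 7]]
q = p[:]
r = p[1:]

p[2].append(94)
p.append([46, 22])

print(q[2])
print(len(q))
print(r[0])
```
[1, 8, 94]
4
[8, 4]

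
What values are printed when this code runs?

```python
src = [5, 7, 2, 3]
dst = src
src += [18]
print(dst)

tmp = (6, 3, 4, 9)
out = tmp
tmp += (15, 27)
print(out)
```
[5, 7, 2, 3, 18]
(6, 3, 4, 9)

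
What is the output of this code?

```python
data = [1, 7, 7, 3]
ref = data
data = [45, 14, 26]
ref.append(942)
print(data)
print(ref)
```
[45, 14, 26]
[1, 7, 7, 3, 942]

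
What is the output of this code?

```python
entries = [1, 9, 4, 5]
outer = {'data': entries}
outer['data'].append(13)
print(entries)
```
[1, 9, 4, 5, 13]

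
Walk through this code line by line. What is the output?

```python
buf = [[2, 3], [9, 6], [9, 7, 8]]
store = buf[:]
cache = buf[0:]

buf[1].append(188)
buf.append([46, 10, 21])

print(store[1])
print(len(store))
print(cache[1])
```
[9, 6, 188]
3
[9, 6, 188]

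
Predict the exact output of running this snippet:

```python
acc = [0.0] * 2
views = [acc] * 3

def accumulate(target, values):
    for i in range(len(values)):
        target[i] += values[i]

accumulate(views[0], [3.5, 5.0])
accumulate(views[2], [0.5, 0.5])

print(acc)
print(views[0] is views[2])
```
[4.0, 5.5]
True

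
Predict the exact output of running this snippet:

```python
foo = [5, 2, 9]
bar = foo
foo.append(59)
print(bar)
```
[5, 2, 9, 59]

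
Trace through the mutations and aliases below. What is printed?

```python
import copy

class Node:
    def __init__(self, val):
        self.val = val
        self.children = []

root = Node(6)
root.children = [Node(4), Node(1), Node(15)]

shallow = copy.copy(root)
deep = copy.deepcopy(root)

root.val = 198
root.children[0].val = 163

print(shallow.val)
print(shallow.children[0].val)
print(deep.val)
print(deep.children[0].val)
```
6
163
6
4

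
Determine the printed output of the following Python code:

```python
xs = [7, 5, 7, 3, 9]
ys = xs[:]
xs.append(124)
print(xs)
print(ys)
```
[7, 5, 7, 3, 9, 124]
[7, 5, 7, 3, 9]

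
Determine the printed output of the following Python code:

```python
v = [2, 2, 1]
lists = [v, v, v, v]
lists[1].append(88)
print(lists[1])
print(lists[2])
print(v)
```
[2, 2, 1, 88]
[2, 2, 1, 88]
[2, 2, 1, 88]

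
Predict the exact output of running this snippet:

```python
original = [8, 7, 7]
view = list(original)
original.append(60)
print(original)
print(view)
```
[8, 7, 7, 60]
[8, 7, 7]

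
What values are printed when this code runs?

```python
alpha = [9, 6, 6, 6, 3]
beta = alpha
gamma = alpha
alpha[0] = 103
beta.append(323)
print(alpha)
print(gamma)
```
[103, 6, 6, 6, 3, 323]
[103, 6, 6, 6, 3, 323]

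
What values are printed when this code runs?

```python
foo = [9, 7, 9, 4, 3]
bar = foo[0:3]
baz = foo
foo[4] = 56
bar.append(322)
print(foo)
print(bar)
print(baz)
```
[9, 7, 9, 4, 56]
[9, 7, 9, 322]
[9, 7, 9, 4, 56]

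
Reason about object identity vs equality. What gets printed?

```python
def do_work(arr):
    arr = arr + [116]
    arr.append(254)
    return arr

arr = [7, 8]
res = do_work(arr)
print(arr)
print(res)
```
[7, 8]
[7, 8, 116, 254]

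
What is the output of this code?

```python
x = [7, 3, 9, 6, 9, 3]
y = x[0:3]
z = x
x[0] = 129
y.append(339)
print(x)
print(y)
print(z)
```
[129, 3, 9, 6, 9, 3]
[7, 3, 9, 339]
[129, 3, 9, 6, 9, 3]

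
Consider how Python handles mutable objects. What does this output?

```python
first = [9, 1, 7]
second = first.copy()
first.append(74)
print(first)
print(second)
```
[9, 1, 7, 74]
[9, 1, 7]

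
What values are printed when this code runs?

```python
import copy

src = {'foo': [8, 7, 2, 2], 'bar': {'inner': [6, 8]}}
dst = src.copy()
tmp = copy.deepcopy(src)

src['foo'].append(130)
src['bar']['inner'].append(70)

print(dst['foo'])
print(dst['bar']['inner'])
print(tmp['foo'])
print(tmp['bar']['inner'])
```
[8, 7, 2, 2, 130]
[6, 8, 70]
[8, 7, 2, 2]
[6, 8]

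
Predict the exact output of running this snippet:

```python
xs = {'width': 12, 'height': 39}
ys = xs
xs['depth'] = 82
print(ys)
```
{'width': 12, 'height': 39, 'depth': 82}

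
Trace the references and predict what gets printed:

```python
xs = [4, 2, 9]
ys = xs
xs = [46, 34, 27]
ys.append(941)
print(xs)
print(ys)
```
[46, 34, 27]
[4, 2, 9, 941]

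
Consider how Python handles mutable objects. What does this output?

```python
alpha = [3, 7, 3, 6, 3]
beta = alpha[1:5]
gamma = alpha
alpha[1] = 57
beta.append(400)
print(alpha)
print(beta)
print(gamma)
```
[3, 57, 3, 6, 3]
[7, 3, 6, 3, 400]
[3, 57, 3, 6, 3]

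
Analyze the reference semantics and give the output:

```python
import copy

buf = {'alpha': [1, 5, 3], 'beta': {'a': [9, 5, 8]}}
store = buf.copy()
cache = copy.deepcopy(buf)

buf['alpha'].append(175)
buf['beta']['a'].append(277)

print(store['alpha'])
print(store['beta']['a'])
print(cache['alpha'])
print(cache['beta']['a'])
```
[1, 5, 3, 175]
[9, 5, 8, 277]
[1, 5, 3]
[9, 5, 8]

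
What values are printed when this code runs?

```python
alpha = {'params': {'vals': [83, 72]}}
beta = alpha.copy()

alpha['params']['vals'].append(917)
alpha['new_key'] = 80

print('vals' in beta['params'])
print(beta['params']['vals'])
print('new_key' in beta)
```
True
[83, 72, 917]
False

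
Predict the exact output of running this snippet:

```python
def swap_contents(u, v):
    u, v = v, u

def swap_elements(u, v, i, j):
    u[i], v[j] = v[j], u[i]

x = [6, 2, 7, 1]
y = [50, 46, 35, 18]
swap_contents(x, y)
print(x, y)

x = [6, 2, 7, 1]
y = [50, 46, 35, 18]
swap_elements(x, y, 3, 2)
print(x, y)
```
[6, 2, 7, 1] [50, 46, 35, 18]
[6, 2, 7, 35] [50, 46, 1, 18]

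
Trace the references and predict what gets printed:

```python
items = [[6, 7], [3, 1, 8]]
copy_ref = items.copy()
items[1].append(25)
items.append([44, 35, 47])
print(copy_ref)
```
[[6, 7], [3, 1, 8, 25]]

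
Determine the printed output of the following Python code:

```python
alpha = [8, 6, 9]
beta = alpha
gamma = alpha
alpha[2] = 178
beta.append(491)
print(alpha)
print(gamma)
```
[8, 6, 178, 491]
[8, 6, 178, 491]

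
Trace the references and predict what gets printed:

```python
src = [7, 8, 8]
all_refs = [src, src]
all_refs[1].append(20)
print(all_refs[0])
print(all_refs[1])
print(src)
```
[7, 8, 8, 20]
[7, 8, 8, 20]
[7, 8, 8, 20]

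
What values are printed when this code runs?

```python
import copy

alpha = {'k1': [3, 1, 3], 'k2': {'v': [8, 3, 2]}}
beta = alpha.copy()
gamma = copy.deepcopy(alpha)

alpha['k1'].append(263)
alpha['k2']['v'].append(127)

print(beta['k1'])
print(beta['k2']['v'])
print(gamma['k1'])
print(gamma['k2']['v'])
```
[3, 1, 3, 263]
[8, 3, 2, 127]
[3, 1, 3]
[8, 3, 2]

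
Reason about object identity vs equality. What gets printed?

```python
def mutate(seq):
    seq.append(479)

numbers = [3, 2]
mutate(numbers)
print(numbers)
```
[3, 2, 479]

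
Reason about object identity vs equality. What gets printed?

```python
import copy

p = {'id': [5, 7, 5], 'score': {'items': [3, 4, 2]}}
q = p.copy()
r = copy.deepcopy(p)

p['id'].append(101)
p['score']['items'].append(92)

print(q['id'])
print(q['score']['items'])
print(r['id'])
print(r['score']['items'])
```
[5, 7, 5, 101]
[3, 4, 2, 92]
[5, 7, 5]
[3, 4, 2]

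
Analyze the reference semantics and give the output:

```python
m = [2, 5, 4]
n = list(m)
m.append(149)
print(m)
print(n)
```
[2, 5, 4, 149]
[2, 5, 4]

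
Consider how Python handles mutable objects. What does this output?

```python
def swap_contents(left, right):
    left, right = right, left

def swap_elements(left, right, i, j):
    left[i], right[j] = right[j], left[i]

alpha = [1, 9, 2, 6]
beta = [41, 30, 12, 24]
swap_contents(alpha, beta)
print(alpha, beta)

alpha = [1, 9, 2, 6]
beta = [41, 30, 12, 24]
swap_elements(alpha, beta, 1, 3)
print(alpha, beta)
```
[1, 9, 2, 6] [41, 30, 12, 24]
[1, 24, 2, 6] [41, 30, 12, 9]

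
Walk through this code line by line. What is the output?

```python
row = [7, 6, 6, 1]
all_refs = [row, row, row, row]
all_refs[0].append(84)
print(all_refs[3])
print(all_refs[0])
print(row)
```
[7, 6, 6, 1, 84]
[7, 6, 6, 1, 84]
[7, 6, 6, 1, 84]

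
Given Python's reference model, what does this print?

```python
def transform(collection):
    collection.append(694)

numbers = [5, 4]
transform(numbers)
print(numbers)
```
[5, 4, 694]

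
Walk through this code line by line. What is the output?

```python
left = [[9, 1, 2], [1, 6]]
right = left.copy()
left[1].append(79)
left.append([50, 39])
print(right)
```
[[9, 1, 2], [1, 6, 79]]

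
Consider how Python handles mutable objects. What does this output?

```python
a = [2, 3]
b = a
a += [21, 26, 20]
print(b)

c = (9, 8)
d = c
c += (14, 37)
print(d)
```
[2, 3, 21, 26, 20]
(9, 8)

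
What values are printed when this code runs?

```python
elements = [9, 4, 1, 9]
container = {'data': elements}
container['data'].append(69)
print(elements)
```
[9, 4, 1, 9, 69]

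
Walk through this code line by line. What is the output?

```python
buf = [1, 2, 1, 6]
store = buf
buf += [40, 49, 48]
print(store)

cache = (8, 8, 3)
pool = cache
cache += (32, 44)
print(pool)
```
[1, 2, 1, 6, 40, 49, 48]
(8, 8, 3)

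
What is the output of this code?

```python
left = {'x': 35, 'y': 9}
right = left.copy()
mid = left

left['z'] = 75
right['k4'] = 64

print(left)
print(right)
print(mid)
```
{'x': 35, 'y': 9, 'z': 75}
{'x': 35, 'y': 9, 'k4': 64}
{'x': 35, 'y': 9, 'z': 75}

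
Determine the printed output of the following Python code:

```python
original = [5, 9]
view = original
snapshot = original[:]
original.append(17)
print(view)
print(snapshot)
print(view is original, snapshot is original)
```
[5, 9, 17]
[5, 9]
True False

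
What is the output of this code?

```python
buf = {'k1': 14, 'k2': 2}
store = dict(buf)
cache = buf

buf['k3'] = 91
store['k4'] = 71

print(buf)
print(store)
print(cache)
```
{'k1': 14, 'k2': 2, 'k3': 91}
{'k1': 14, 'k2': 2, 'k4': 71}
{'k1': 14, 'k2': 2, 'k3': 91}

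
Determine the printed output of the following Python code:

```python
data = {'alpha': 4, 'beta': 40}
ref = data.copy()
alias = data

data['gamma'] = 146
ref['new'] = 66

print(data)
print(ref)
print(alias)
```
{'alpha': 4, 'beta': 40, 'gamma': 146}
{'alpha': 4, 'beta': 40, 'new': 66}
{'alpha': 4, 'beta': 40, 'gamma': 146}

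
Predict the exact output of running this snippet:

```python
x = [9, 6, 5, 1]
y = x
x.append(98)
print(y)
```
[9, 6, 5, 1, 98]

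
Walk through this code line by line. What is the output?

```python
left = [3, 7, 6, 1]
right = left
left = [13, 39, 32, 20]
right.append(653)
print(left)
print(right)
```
[13, 39, 32, 20]
[3, 7, 6, 1, 653]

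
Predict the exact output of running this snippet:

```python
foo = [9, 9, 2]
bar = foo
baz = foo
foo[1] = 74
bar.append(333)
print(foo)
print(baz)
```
[9, 74, 2, 333]
[9, 74, 2, 333]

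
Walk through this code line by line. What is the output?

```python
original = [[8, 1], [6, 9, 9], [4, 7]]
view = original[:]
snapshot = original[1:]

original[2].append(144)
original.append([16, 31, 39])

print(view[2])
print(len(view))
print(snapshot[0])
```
[4, 7, 144]
3
[6, 9, 9]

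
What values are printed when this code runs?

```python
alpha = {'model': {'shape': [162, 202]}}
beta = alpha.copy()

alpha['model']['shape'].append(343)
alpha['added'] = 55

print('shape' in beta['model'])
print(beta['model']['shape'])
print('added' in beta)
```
True
[162, 202, 343]
False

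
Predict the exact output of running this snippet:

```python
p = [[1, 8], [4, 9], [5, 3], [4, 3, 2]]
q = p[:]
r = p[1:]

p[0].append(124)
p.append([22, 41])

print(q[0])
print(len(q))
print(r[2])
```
[1, 8, 124]
4
[4, 3, 2]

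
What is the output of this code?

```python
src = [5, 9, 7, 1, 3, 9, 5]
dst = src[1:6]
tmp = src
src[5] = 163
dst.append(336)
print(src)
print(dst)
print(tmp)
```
[5, 9, 7, 1, 3, 163, 5]
[9, 7, 1, 3, 9, 336]
[5, 9, 7, 1, 3, 163, 5]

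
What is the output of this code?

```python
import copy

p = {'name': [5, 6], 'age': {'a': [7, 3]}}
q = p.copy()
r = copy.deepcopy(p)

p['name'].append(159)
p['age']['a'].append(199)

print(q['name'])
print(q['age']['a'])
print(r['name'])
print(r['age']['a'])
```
[5, 6, 159]
[7, 3, 199]
[5, 6]
[7, 3]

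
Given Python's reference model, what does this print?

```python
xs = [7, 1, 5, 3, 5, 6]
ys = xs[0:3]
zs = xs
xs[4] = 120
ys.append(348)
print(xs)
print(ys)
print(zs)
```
[7, 1, 5, 3, 120, 6]
[7, 1, 5, 348]
[7, 1, 5, 3, 120, 6]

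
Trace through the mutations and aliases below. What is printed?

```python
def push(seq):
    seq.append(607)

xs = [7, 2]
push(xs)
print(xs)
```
[7, 2, 607]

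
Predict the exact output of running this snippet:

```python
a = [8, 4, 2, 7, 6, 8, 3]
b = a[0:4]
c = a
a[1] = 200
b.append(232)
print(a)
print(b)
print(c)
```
[8, 200, 2, 7, 6, 8, 3]
[8, 4, 2, 7, 232]
[8, 200, 2, 7, 6, 8, 3]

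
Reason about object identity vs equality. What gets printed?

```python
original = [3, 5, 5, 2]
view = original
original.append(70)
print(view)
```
[3, 5, 5, 2, 70]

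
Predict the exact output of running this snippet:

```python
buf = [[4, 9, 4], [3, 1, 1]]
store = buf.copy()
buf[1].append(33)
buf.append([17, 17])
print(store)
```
[[4, 9, 4], [3, 1, 1, 33]]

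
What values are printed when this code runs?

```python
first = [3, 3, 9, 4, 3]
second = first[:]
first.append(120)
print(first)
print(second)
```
[3, 3, 9, 4, 3, 120]
[3, 3, 9, 4, 3]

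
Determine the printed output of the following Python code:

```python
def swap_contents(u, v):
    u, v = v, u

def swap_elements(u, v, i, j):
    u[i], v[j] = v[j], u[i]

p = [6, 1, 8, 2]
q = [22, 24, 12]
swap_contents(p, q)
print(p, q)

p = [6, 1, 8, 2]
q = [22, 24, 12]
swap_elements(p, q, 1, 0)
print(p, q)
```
[6, 1, 8, 2] [22, 24, 12]
[6, 22, 8, 2] [1, 24, 12]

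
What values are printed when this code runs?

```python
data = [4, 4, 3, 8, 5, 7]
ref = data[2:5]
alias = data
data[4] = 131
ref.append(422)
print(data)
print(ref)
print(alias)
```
[4, 4, 3, 8, 131, 7]
[3, 8, 5, 422]
[4, 4, 3, 8, 131, 7]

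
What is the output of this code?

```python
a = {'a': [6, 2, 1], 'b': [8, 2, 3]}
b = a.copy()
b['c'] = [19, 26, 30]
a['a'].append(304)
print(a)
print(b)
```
{'a': [6, 2, 1, 304], 'b': [8, 2, 3]}
{'a': [6, 2, 1, 304], 'b': [8, 2, 3], 'c': [19, 26, 30]}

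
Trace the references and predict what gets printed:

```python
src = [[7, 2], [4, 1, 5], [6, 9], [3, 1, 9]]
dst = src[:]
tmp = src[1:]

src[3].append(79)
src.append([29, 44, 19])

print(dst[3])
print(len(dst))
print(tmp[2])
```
[3, 1, 9, 79]
4
[3, 1, 9, 79]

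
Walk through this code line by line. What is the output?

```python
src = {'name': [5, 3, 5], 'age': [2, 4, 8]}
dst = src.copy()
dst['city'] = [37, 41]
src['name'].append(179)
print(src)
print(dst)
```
{'name': [5, 3, 5, 179], 'age': [2, 4, 8]}
{'name': [5, 3, 5, 179], 'age': [2, 4, 8], 'city': [37, 41]}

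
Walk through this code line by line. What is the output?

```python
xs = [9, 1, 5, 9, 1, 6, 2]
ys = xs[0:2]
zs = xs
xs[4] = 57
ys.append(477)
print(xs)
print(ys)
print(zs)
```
[9, 1, 5, 9, 57, 6, 2]
[9, 1, 477]
[9, 1, 5, 9, 57, 6, 2]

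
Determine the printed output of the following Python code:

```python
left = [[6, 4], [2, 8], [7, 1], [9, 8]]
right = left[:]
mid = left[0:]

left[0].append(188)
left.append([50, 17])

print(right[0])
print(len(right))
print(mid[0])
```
[6, 4, 188]
4
[6, 4, 188]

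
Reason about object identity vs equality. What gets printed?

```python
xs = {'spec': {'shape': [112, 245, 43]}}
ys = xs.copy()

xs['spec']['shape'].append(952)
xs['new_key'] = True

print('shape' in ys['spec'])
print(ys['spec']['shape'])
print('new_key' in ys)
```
True
[112, 245, 43, 952]
False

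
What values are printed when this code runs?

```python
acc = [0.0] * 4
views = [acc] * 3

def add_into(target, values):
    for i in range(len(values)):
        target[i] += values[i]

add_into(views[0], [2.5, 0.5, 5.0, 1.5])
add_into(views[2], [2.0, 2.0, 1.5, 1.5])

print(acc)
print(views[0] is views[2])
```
[4.5, 2.5, 6.5, 3.0]
True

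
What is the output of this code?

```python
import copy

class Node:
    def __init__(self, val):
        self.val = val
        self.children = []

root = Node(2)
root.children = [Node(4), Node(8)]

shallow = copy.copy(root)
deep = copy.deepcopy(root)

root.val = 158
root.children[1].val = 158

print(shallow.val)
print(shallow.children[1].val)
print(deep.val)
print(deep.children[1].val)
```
2
158
2
8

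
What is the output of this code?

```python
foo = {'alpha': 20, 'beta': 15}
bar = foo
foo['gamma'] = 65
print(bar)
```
{'alpha': 20, 'beta': 15, 'gamma': 65}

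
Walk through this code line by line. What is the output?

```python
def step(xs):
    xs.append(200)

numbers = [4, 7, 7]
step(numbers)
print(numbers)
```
[4, 7, 7, 200]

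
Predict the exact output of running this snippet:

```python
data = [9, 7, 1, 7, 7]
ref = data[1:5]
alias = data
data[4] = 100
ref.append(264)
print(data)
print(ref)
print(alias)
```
[9, 7, 1, 7, 100]
[7, 1, 7, 7, 264]
[9, 7, 1, 7, 100]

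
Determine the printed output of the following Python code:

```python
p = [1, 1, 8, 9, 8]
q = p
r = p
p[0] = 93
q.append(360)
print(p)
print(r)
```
[93, 1, 8, 9, 8, 360]
[93, 1, 8, 9, 8, 360]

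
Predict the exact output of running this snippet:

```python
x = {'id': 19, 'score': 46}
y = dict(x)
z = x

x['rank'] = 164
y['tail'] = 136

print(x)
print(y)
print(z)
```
{'id': 19, 'score': 46, 'rank': 164}
{'id': 19, 'score': 46, 'tail': 136}
{'id': 19, 'score': 46, 'rank': 164}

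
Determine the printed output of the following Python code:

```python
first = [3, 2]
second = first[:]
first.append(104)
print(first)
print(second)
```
[3, 2, 104]
[3, 2]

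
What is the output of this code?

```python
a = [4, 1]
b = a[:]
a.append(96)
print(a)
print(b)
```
[4, 1, 96]
[4, 1]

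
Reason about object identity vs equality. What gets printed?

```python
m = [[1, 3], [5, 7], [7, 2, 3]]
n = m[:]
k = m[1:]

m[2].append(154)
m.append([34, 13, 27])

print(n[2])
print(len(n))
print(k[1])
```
[7, 2, 3, 154]
3
[7, 2, 3, 154]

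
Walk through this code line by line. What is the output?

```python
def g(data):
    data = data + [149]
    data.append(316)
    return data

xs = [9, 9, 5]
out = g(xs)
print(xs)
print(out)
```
[9, 9, 5]
[9, 9, 5, 149, 316]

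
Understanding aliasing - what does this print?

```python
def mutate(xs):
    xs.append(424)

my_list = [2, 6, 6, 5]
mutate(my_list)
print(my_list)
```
[2, 6, 6, 5, 424]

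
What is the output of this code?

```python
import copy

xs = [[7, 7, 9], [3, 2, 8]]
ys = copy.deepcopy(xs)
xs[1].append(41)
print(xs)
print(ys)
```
[[7, 7, 9], [3, 2, 8, 41]]
[[7, 7, 9], [3, 2, 8]]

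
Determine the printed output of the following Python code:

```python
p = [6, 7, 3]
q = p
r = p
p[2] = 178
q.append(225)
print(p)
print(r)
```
[6, 7, 178, 225]
[6, 7, 178, 225]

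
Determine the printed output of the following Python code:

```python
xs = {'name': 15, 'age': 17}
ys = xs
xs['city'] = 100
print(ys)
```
{'name': 15, 'age': 17, 'city': 100}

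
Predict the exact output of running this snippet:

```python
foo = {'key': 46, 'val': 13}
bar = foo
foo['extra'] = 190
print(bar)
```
{'key': 46, 'val': 13, 'extra': 190}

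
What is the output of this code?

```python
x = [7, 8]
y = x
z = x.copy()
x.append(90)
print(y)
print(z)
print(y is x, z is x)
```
[7, 8, 90]
[7, 8]
True False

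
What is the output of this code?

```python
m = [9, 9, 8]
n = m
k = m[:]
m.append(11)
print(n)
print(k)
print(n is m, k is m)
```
[9, 9, 8, 11]
[9, 9, 8]
True False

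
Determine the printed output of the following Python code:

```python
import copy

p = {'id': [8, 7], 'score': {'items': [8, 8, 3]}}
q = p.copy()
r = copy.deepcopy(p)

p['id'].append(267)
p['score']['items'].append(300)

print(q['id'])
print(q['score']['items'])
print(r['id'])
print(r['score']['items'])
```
[8, 7, 267]
[8, 8, 3, 300]
[8, 7]
[8, 8, 3]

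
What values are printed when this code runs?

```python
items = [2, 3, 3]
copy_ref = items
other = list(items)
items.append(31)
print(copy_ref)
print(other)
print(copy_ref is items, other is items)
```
[2, 3, 3, 31]
[2, 3, 3]
True False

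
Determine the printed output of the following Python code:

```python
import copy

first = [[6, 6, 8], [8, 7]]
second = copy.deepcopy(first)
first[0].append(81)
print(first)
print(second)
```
[[6, 6, 8, 81], [8, 7]]
[[6, 6, 8], [8, 7]]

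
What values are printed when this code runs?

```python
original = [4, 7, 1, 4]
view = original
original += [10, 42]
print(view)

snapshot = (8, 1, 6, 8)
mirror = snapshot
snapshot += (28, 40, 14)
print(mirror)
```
[4, 7, 1, 4, 10, 42]
(8, 1, 6, 8)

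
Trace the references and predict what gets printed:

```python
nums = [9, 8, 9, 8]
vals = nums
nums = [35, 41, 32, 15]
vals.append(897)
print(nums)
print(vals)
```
[35, 41, 32, 15]
[9, 8, 9, 8, 897]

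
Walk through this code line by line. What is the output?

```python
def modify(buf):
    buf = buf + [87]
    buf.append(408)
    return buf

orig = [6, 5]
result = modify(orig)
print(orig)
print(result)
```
[6, 5]
[6, 5, 87, 408]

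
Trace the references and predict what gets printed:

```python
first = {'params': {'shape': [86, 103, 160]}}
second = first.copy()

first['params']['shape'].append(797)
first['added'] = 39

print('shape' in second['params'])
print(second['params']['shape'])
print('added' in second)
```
True
[86, 103, 160, 797]
False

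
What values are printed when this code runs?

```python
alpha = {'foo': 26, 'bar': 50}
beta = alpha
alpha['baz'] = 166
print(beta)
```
{'foo': 26, 'bar': 50, 'baz': 166}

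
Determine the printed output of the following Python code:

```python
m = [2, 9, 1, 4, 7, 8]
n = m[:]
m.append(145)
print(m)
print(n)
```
[2, 9, 1, 4, 7, 8, 145]
[2, 9, 1, 4, 7, 8]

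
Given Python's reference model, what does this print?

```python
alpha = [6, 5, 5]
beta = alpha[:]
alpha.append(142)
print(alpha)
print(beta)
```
[6, 5, 5, 142]
[6, 5, 5]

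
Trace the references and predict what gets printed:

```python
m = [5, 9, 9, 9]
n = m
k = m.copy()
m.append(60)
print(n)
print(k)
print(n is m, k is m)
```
[5, 9, 9, 9, 60]
[5, 9, 9, 9]
True False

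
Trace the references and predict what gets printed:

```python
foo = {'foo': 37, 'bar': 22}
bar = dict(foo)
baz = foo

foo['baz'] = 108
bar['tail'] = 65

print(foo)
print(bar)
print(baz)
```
{'foo': 37, 'bar': 22, 'baz': 108}
{'foo': 37, 'bar': 22, 'tail': 65}
{'foo': 37, 'bar': 22, 'baz': 108}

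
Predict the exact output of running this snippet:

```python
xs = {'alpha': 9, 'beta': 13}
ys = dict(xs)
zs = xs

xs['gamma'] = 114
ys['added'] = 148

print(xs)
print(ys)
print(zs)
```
{'alpha': 9, 'beta': 13, 'gamma': 114}
{'alpha': 9, 'beta': 13, 'added': 148}
{'alpha': 9, 'beta': 13, 'gamma': 114}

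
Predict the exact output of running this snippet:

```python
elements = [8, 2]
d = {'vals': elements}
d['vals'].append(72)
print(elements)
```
[8, 2, 72]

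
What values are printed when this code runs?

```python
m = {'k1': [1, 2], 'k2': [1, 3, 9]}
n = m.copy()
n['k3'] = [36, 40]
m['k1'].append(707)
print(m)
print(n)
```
{'k1': [1, 2, 707], 'k2': [1, 3, 9]}
{'k1': [1, 2, 707], 'k2': [1, 3, 9], 'k3': [36, 40]}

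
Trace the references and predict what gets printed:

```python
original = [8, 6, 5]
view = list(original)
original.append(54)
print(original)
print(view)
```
[8, 6, 5, 54]
[8, 6, 5]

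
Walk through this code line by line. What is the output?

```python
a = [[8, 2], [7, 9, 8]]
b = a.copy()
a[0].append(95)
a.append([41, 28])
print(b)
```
[[8, 2, 95], [7, 9, 8]]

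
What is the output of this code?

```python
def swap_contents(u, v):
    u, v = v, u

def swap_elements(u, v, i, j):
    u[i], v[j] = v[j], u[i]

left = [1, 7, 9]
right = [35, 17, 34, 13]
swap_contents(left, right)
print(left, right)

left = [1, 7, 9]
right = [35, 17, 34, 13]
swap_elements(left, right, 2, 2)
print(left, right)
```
[1, 7, 9] [35, 17, 34, 13]
[1, 7, 34] [35, 17, 9, 13]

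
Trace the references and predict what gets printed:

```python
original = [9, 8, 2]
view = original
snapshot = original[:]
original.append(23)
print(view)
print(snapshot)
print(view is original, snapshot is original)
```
[9, 8, 2, 23]
[9, 8, 2]
True False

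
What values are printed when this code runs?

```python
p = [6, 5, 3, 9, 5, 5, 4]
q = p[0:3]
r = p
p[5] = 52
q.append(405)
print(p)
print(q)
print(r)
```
[6, 5, 3, 9, 5, 52, 4]
[6, 5, 3, 405]
[6, 5, 3, 9, 5, 52, 4]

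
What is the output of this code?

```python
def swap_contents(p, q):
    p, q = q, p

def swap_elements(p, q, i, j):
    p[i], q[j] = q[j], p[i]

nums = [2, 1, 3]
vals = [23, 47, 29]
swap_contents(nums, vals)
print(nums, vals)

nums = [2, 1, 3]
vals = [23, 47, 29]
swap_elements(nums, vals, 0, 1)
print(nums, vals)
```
[2, 1, 3] [23, 47, 29]
[47, 1, 3] [23, 2, 29]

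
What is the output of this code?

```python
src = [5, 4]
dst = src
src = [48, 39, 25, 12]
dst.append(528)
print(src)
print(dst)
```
[48, 39, 25, 12]
[5, 4, 528]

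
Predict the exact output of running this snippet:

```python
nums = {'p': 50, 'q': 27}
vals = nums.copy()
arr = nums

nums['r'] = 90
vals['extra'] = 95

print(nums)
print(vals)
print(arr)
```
{'p': 50, 'q': 27, 'r': 90}
{'p': 50, 'q': 27, 'extra': 95}
{'p': 50, 'q': 27, 'r': 90}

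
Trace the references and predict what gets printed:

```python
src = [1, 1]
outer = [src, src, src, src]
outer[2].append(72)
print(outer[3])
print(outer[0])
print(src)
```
[1, 1, 72]
[1, 1, 72]
[1, 1, 72]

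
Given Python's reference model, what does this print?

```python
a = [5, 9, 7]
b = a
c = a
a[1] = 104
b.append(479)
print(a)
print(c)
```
[5, 104, 7, 479]
[5, 104, 7, 479]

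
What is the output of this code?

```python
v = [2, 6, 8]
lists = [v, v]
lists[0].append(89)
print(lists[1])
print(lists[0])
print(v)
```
[2, 6, 8, 89]
[2, 6, 8, 89]
[2, 6, 8, 89]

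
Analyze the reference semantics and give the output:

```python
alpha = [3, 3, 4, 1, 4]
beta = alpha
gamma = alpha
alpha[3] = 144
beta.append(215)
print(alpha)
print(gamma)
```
[3, 3, 4, 144, 4, 215]
[3, 3, 4, 144, 4, 215]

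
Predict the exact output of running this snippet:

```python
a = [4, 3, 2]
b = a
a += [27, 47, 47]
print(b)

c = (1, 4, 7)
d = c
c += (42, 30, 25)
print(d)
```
[4, 3, 2, 27, 47, 47]
(1, 4, 7)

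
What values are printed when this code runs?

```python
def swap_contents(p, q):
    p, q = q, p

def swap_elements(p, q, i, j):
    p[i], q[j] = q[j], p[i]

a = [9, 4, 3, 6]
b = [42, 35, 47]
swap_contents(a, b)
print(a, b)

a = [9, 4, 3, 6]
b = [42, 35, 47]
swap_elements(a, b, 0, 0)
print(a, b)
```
[9, 4, 3, 6] [42, 35, 47]
[42, 4, 3, 6] [9, 35, 47]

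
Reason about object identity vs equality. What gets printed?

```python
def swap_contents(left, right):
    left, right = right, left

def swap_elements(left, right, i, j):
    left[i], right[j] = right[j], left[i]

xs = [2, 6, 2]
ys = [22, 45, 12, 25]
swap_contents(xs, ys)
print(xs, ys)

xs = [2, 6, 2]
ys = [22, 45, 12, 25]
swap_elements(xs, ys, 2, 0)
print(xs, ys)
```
[2, 6, 2] [22, 45, 12, 25]
[2, 6, 22] [2, 45, 12, 25]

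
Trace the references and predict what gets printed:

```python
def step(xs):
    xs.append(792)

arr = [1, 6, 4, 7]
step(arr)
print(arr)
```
[1, 6, 4, 7, 792]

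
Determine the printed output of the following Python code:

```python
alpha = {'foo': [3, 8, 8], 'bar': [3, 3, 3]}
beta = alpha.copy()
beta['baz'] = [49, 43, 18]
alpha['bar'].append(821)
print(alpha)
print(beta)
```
{'foo': [3, 8, 8], 'bar': [3, 3, 3, 821]}
{'foo': [3, 8, 8], 'bar': [3, 3, 3, 821], 'baz': [49, 43, 18]}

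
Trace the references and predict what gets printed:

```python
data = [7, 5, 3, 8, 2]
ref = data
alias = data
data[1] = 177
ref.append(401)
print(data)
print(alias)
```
[7, 177, 3, 8, 2, 401]
[7, 177, 3, 8, 2, 401]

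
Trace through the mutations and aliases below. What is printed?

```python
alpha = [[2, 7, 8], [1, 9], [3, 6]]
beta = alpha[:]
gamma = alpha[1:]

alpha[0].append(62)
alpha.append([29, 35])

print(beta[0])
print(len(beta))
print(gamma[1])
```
[2, 7, 8, 62]
3
[3, 6]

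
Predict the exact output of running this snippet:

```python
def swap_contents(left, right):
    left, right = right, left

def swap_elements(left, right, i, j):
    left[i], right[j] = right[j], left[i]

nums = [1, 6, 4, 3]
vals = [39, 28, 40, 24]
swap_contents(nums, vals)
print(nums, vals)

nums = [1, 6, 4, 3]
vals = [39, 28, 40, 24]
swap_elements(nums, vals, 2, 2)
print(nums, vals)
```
[1, 6, 4, 3] [39, 28, 40, 24]
[1, 6, 40, 3] [39, 28, 4, 24]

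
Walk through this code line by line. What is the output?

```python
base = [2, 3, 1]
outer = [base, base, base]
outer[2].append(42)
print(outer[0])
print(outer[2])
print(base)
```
[2, 3, 1, 42]
[2, 3, 1, 42]
[2, 3, 1, 42]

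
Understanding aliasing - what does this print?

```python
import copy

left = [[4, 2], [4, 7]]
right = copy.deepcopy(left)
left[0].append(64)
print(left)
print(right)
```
[[4, 2, 64], [4, 7]]
[[4, 2], [4, 7]]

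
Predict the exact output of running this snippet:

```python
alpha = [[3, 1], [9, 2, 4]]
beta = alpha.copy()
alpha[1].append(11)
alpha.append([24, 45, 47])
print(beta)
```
[[3, 1], [9, 2, 4, 11]]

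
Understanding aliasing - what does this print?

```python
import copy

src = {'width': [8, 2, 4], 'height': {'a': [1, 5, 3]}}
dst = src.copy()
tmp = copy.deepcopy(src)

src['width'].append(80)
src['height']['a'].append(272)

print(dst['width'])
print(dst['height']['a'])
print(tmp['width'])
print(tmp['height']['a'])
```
[8, 2, 4, 80]
[1, 5, 3, 272]
[8, 2, 4]
[1, 5, 3]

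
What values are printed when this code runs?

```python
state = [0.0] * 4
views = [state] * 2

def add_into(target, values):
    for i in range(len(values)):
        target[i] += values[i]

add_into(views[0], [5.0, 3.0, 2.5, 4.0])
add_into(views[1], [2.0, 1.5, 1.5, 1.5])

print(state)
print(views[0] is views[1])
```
[7.0, 4.5, 4.0, 5.5]
True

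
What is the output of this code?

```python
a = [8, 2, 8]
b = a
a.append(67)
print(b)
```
[8, 2, 8, 67]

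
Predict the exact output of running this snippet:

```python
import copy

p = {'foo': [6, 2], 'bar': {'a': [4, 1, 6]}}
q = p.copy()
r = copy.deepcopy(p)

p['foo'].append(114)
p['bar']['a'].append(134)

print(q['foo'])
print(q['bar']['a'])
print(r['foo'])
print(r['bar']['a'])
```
[6, 2, 114]
[4, 1, 6, 134]
[6, 2]
[4, 1, 6]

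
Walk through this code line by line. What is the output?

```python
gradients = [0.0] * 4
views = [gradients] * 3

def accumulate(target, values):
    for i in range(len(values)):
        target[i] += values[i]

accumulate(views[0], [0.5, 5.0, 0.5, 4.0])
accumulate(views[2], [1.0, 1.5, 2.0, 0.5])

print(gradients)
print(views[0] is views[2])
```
[1.5, 6.5, 2.5, 4.5]
True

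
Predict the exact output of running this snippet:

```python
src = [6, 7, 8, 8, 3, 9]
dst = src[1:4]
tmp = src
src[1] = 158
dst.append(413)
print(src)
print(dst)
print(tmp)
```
[6, 158, 8, 8, 3, 9]
[7, 8, 8, 413]
[6, 158, 8, 8, 3, 9]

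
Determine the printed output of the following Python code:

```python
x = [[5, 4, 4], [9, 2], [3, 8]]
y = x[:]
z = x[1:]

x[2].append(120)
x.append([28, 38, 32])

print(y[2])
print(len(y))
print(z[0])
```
[3, 8, 120]
3
[9, 2]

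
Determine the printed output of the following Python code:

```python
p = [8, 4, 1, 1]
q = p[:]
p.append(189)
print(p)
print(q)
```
[8, 4, 1, 1, 189]
[8, 4, 1, 1]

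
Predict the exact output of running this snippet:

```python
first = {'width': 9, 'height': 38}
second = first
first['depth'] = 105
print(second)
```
{'width': 9, 'height': 38, 'depth': 105}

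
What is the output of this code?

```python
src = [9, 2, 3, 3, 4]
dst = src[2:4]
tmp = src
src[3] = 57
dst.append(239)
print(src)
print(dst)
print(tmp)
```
[9, 2, 3, 57, 4]
[3, 3, 239]
[9, 2, 3, 57, 4]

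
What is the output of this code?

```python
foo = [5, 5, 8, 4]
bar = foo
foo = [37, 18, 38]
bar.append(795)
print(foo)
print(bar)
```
[37, 18, 38]
[5, 5, 8, 4, 795]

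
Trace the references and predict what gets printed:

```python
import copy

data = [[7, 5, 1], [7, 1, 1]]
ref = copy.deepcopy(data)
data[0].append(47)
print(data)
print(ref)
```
[[7, 5, 1, 47], [7, 1, 1]]
[[7, 5, 1], [7, 1, 1]]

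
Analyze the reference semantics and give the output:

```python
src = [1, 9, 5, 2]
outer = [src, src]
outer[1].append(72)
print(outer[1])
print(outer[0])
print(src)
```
[1, 9, 5, 2, 72]
[1, 9, 5, 2, 72]
[1, 9, 5, 2, 72]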